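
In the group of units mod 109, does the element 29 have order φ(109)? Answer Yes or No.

No

φ(109) = 109 − 1 = 108 = 2^2 · 3^3.
It suffices to check that the order of 29 is not a proper divisor of 108: compute 29^(108/q) for q ∈ {2, 3}.
29^54 ≡ 1 (mod 109)  [q = 2: ≡ 1 ✗]
29^36 ≡ 63 (mod 109)  [q = 3: ≢ 1 ✓]
Since 29^54 ≡ 1, the order of 29 divides 54 < 108, so 29 is not a primitive root.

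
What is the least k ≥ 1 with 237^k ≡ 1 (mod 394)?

ord(237) | φ(394) = φ(2)·φ(197) = 1·196 = 196 = 2^2 · 7^2.
Divisors of 196: 1, 2, 4, 7, 14, 28, 49, 98, 196.
Evaluate successive powers at the divisors of 196:
237^1 ≡ 237
237^2 ≡ 221
237^4 ≡ 379
237^7 ≡ 375
237^14 ≡ 361
237^28 ≡ 301
237^49 ≡ 1
The smallest such exponent is 49, so the order of 237 is 49.

49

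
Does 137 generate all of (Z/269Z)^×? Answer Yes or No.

Yes

φ(269) = 269 − 1 = 268 = 2^2 · 67.
137 is a primitive root mod 269 iff 137^(φ(269)/q) ≢ 1 for every prime q | φ(269), i.e. q ∈ {2, 67}.
137^134 ≡ 268 (mod 269)  [q = 2: ≢ 1 ✓]
137^4 ≡ 224 (mod 269)  [q = 67: ≢ 1 ✓]
Every test exponent gives a nontrivial residue, hence 137 generates the full group.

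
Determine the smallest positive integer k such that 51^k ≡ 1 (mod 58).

14

The order of 51 must divide φ(58) = φ(2)·φ(29) = 1·28 = 28 = 2^2 · 7.
Divisors of 28: 1, 2, 4, 7, 14, 28.
Check 51^d mod 58 for each divisor in increasing order:
51^1 ≡ 51 (mod 58)
51^2 ≡ 49 (mod 58)
51^4 ≡ 23 (mod 58)
51^7 ≡ 57 (mod 58)
51^14 ≡ 1 (mod 58) ✓
The smallest such exponent is 14, so the order of 51 is 14.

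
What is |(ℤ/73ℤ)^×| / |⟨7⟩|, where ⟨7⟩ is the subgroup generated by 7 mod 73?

By Lagrange's theorem, ord_73(7) divides φ(73) = 73 − 1 = 72 = 2^3 · 3^2.
Divisors of 72: 1, 2, 3, 4, 6, 8, 9, 12, 18, 24, 36, 72.
Compute 7^d (mod 73) for the divisors d until we hit 1:
7^1 ≡ 7
7^2 ≡ 49
7^3 ≡ 51
7^4 ≡ 65
7^6 ≡ 46
7^8 ≡ 64
7^9 ≡ 10
7^12 ≡ 72
7^18 ≡ 27
7^24 ≡ 1
The order of 7 is 24, so the subgroup it generates has 24 elements.
The index is φ(73) / ord(7) = 72 / 24 = 3.

3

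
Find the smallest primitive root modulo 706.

φ(706) = φ(2)·φ(353) = 1·352 = 352 = 2^5 · 11.
Test candidates g = 2, 3, … against the prime factors q ∈ {2, 11} of φ(706): g is a generator iff g^(352/q) ≢ 1 for every such q.
g = 2: gcd(2, 706) = 2 > 1, not a unit — skip.
g = 3: 3^176 ≡ 705; 3^32 ≡ 493 — none is 1, so 3 is a primitive root.
So 3 is the smallest generator of (Z/706Z)^×.

3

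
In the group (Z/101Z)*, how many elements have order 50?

φ(101) = 101 − 1 = 100 = 2^2 · 5^2.
(Z/101Z)^× is cyclic (|G| = 100); a cyclic group of order m has exactly φ(d) elements of each order d | m, and none otherwise.
50 = 2 · 5^2 divides 100, and φ(50) = 20.

20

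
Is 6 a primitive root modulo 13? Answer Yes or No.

φ(13) = 13 − 1 = 12 = 2^2 · 3.
It suffices to check that the order of 6 is not a proper divisor of 12: compute 6^(12/q) for q ∈ {2, 3}.
6^6 ≡ 12 (mod 13)  [q = 2: ≢ 1 ✓]
6^4 ≡ 9 (mod 13)  [q = 3: ≢ 1 ✓]
Every test exponent gives a nontrivial residue, hence 6 generates the full group.

Yes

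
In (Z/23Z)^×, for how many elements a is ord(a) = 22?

10

φ(23) = 23 − 1 = 22 = 2 · 11.
In a cyclic group of order 22, there are φ(d) elements of order d for each divisor d of 22, and zero for non-divisors.
22 = 2 · 11 divides 22, and φ(22) = 10.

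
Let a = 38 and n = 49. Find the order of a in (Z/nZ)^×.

42

The order of 38 must divide φ(49) = φ(7^2) = 7·(7−1) = 42 = 2 · 3 · 7.
Divisors of 42: 1, 2, 3, 6, 7, 14, 21, 42.
Check 38^d mod 49 for each divisor in increasing order:
38^1 ≡ 38 (mod 49)
38^2 ≡ 23 (mod 49)
38^3 ≡ 41 (mod 49)
38^6 ≡ 15 (mod 49)
38^7 ≡ 31 (mod 49)
38^14 ≡ 30 (mod 49)
38^21 ≡ 48 (mod 49)
38^42 ≡ 1 (mod 49) ✓
Hence ord(38) = 42.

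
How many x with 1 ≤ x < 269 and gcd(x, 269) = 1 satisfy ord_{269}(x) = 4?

2

φ(269) = 269 − 1 = 268 = 2^2 · 67.
In a cyclic group of order 268, there are φ(d) elements of order d for each divisor d of 268, and zero for non-divisors.
4 = 2^2 divides 268, and φ(4) = 2.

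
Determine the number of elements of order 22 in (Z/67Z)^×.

φ(67) = 67 − 1 = 66 = 2 · 3 · 11.
(Z/67Z)^× is cyclic (|G| = 66); a cyclic group of order m has exactly φ(d) elements of each order d | m, and none otherwise.
22 = 2 · 11 divides 66, and φ(22) = 10.

10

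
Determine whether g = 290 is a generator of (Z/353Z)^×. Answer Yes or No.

Yes

φ(353) = 353 − 1 = 352 = 2^5 · 11.
Test 290^(352/q) mod 353 for each prime factor q of 352:
290^176 ≡ 352 (mod 353)  [q = 2: ≢ 1 ✓]
290^32 ≡ 185 (mod 353)  [q = 11: ≢ 1 ✓]
Every test exponent gives a nontrivial residue, hence 290 generates the full group.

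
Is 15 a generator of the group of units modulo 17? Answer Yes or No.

No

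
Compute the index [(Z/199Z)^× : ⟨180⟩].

22

By Lagrange's theorem, ord_199(180) divides φ(199) = 199 − 1 = 198 = 2 · 3^2 · 11.
Divisors of 198: 1, 2, 3, 6, 9, 11, 18, 22, 33, 66, 99, 198.
Check 180^d mod 199 for each divisor in increasing order:
180^1 ≡ 180 (mod 199)
180^2 ≡ 162 (mod 199)
180^3 ≡ 106 (mod 199)
180^6 ≡ 92 (mod 199)
180^9 ≡ 1 (mod 199) ✓
Thus |⟨180⟩| = ord(180) = 9.
[(Z/199Z)^× : ⟨180⟩] = 198/9 = 22.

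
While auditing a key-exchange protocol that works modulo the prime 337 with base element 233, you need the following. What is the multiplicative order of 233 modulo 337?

42

The order of 233 must divide φ(337) = 337 − 1 = 336 = 2^4 · 3 · 7.
Divisors of 336: 1, 2, 3, 4, 6, 7, 8, 12, 14, 16, 21, 24, 28, 42, 48, 56, 84, 112, 168, 336.
Check 233^d mod 337 for each divisor in increasing order:
233^1 ≡ 233
233^2 ≡ 32
233^3 ≡ 42
233^4 ≡ 13
233^6 ≡ 79
233^7 ≡ 209
233^8 ≡ 169
233^12 ≡ 175
233^14 ≡ 208
233^16 ≡ 253
233^21 ≡ 336
233^24 ≡ 295
233^28 ≡ 128
233^42 ≡ 1
Therefore the multiplicative order of 233 modulo 337 is 42.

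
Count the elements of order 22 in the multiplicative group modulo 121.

10

φ(121) = φ(11^2) = 11·(11−1) = 110 = 2 · 5 · 11.
In a cyclic group of order 110, there are φ(d) elements of order d for each divisor d of 110, and zero for non-divisors.
22 = 2 · 11 divides 110, and φ(22) = 10.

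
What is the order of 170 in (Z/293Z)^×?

146

The order of 170 must divide φ(293) = 293 − 1 = 292 = 2^2 · 73.
Divisors of 292: 1, 2, 4, 73, 146, 292.
Check 170^d mod 293 for each divisor in increasing order:
170^1 ≡ 170
170^2 ≡ 186
170^4 ≡ 22
170^73 ≡ 292
170^146 ≡ 1
So ord_293(170) = 146.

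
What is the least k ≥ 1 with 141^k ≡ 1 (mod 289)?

272

By Lagrange's theorem, ord_289(141) divides φ(289) = φ(17^2) = 17·(17−1) = 272 = 2^4 · 17.
Divisors of 272: 1, 2, 4, 8, 16, 17, 34, 68, 136, 272.
Compute 141^d (mod 289) for the divisors d until we hit 1:
141^1 ≡ 141 (mod 289)
141^2 ≡ 229 (mod 289)
141^4 ≡ 132 (mod 289)
141^8 ≡ 84 (mod 289)
141^16 ≡ 120 (mod 289)
141^17 ≡ 158 (mod 289)
141^34 ≡ 110 (mod 289)
141^68 ≡ 251 (mod 289)
141^136 ≡ 288 (mod 289)
141^272 ≡ 1 (mod 289) ✓
The smallest such exponent is 272, so the order of 141 is 272.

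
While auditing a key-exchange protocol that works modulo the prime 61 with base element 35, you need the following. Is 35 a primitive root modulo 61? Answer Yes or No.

Yes

φ(61) = 61 − 1 = 60 = 2^2 · 3 · 5.
Test 35^(60/q) mod 61 for each prime factor q of 60:
35^30 ≡ 60 (mod 61)  [q = 2: ≢ 1 ✓]
35^20 ≡ 13 (mod 61)  [q = 3: ≢ 1 ✓]
35^12 ≡ 9 (mod 61)  [q = 5: ≢ 1 ✓]
All checks pass, so 35 has order 60 and is a primitive root modulo 61.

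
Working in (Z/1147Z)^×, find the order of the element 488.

ord(488) | φ(1147) = φ(31·37) = (31−1)·(37−1) = 30·36 = 1080 = 2^3 · 3^3 · 5.
Divisors of 1080: 1, 2, 3, 4, 5, 6, 8, 9, 10, 12, 15, 18, 20, 24, 27, 30, 36, 40, 45, 54, 60, 72, 90, 108, 120, 135, 180, 216, 270, 360, 540, 1080.
Test each divisor d:
488^1 ≡ 488 (mod 1147)
488^2 ≡ 715 (mod 1147)
488^3 ≡ 232 (mod 1147)
488^4 ≡ 810 (mod 1147)
488^5 ≡ 712 (mod 1147)
488^6 ≡ 1062 (mod 1147)
488^8 ≡ 16 (mod 1147)
488^9 ≡ 926 (mod 1147)
488^10 ≡ 1117 (mod 1147)
488^12 ≡ 343 (mod 1147)
488^15 ≡ 433 (mod 1147)
488^18 ≡ 667 (mod 1147)
488^20 ≡ 900 (mod 1147)
488^24 ≡ 655 (mod 1147)
488^27 ≡ 556 (mod 1147)
488^30 ≡ 528 (mod 1147)
488^36 ≡ 1000 (mod 1147)
488^40 ≡ 218 (mod 1147)
488^45 ≡ 371 (mod 1147)
488^54 ≡ 593 (mod 1147)
488^60 ≡ 63 (mod 1147)
488^72 ≡ 963 (mod 1147)
488^90 ≡ 1 (mod 1147) ✓
Hence ord(488) = 90.

90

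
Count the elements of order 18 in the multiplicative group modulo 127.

φ(127) = 127 − 1 = 126 = 2 · 3^2 · 7.
Since (Z/127Z)^× is cyclic of order 126, the number of elements of order d is φ(d) when d | 126 and 0 otherwise.
18 = 2 · 3^2 divides 126, and φ(18) = 6.

6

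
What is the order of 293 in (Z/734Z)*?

122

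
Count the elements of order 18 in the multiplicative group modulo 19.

6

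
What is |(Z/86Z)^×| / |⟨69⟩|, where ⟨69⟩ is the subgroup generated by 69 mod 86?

ord(69) | φ(86) = φ(2)·φ(43) = 1·42 = 42 = 2 · 3 · 7.
Divisors of 42: 1, 2, 3, 6, 7, 14, 21, 42.
Test each divisor d:
69^1 ≡ 69 (mod 86)
69^2 ≡ 31 (mod 86)
69^3 ≡ 75 (mod 86)
69^6 ≡ 35 (mod 86)
69^7 ≡ 7 (mod 86)
69^14 ≡ 49 (mod 86)
69^21 ≡ 85 (mod 86)
69^42 ≡ 1 (mod 86) ✓
The order of 69 is 42, so the subgroup it generates has 42 elements.
Index = |(Z/86Z)^×| / |⟨69⟩| = 42 / 42 = 1.

1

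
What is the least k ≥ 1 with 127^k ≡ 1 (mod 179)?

178

The order of 127 must divide φ(179) = 179 − 1 = 178 = 2 · 89.
Divisors of 178: 1, 2, 89, 178.
Test each divisor d:
127^1 ≡ 127 (mod 179)
127^2 ≡ 19 (mod 179)
127^89 ≡ 178 (mod 179)
127^178 ≡ 1 (mod 179) ✓
Therefore the multiplicative order of 127 modulo 179 is 178.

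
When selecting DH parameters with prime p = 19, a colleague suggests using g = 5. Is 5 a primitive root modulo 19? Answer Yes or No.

No

φ(19) = 19 − 1 = 18 = 2 · 3^2.
An element g generates (Z/19Z)^× iff g^(18/q) ≢ 1 (mod 19) for each prime q ∈ {2, 3}.
5^9 ≡ 1 (mod 19)  [q = 2: ≡ 1 ✗]
5^6 ≡ 7 (mod 19)  [q = 3: ≢ 1 ✓]
The check at q = 2 fails, so 5 generates a proper subgroup.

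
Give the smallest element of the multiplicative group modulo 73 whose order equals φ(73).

5

φ(73) = 73 − 1 = 72 = 2^3 · 3^2.
g is a primitive root iff g^(72/q) ≢ 1 (mod 73) for each prime q ∈ {2, 3}.
g = 2: 2^36 ≡ 1 — hits 1, so not a primitive root.
g = 3: 3^36 ≡ 1 — hits 1, so not a primitive root.
g = 4: 4^36 ≡ 1 — hits 1, so not a primitive root.
g = 5: 5^36 ≡ 72; 5^24 ≡ 8 — none is 1, so 5 is a primitive root.
So 5 is the smallest generator of (Z/73Z)^×.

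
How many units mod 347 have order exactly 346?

172

φ(347) = 347 − 1 = 346 = 2 · 173.
Since (Z/347Z)^× is cyclic of order 346, the number of elements of order d is φ(d) when d | 346 and 0 otherwise.
346 = 2 · 173 divides 346, and φ(346) = 172.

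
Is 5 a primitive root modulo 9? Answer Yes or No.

Yes

φ(9) = φ(3^2) = 3·(3−1) = 6 = 2 · 3.
Test 5^(6/q) mod 9 for each prime factor q of 6:
5^3 ≡ 8 (mod 9)  [q = 2: ≢ 1 ✓]
5^2 ≡ 7 (mod 9)  [q = 3: ≢ 1 ✓]
None equal 1, so ord_9(5) = 6: 5 is a primitive root.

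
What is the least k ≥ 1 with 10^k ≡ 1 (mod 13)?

6

By Lagrange's theorem, ord_13(10) divides φ(13) = 13 − 1 = 12 = 2^2 · 3.
Divisors of 12: 1, 2, 3, 4, 6, 12.
Evaluate successive powers at the divisors of 12:
10^1 ≡ 10 (mod 13)
10^2 ≡ 9 (mod 13)
10^3 ≡ 12 (mod 13)
10^4 ≡ 3 (mod 13)
10^6 ≡ 1 (mod 13) ✓
So ord_13(10) = 6.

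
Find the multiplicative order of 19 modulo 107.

Since 19 ∈ (Z/107Z)^×, its order divides φ(107) = 107 − 1 = 106 = 2 · 53.
Divisors of 106: 1, 2, 53, 106.
Compute 19^d (mod 107) for the divisors d until we hit 1:
19^1 ≡ 19 (mod 107)
19^2 ≡ 40 (mod 107)
19^53 ≡ 1 (mod 107) ✓
The smallest such exponent is 53, so the order of 19 is 53.

53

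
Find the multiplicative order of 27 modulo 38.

Since 27 ∈ (Z/38Z)^×, its order divides φ(38) = φ(2)·φ(19) = 1·18 = 18 = 2 · 3^2.
Divisors of 18: 1, 2, 3, 6, 9, 18.
Check 27^d mod 38 for each divisor in increasing order:
27^1 ≡ 27
27^2 ≡ 7
27^3 ≡ 37
27^6 ≡ 1
Hence ord(27) = 6.

6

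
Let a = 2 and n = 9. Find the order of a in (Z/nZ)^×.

Since 2 ∈ (Z/9Z)^×, its order divides φ(9) = φ(3^2) = 3·(3−1) = 6 = 2 · 3.
Divisors of 6: 1, 2, 3, 6.
Test each divisor d:
2^1 ≡ 2 (mod 9)
2^2 ≡ 4 (mod 9)
2^3 ≡ 8 (mod 9)
2^6 ≡ 1 (mod 9) ✓
The smallest such exponent is 6, so the order of 2 is 6.

6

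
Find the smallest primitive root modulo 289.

φ(289) = φ(17^2) = 17·(17−1) = 272 = 2^4 · 17.
Test candidates g = 2, 3, … against the prime factors q ∈ {2, 17} of φ(289): g is a generator iff g^(272/q) ≢ 1 for every such q.
g = 2: 2^136 ≡ 1 — hits 1, so not a primitive root.
g = 3: 3^136 ≡ 288; 3^16 ≡ 171 — none is 1, so 3 is a primitive root.
Hence the least primitive root of 289 is 3.

3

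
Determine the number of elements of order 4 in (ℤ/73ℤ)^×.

φ(73) = 73 − 1 = 72 = 2^3 · 3^2.
In a cyclic group of order 72, there are φ(d) elements of order d for each divisor d of 72, and zero for non-divisors.
4 = 2^2 divides 72, and φ(4) = 2.

2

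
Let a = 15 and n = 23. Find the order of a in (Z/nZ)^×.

22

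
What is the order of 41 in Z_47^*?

46

The order of 41 must divide φ(47) = 47 − 1 = 46 = 2 · 23.
Divisors of 46: 1, 2, 23, 46.
Compute 41^d (mod 47) for the divisors d until we hit 1:
41^1 ≡ 41
41^2 ≡ 36
41^23 ≡ 46
41^46 ≡ 1
So ord_47(41) = 46.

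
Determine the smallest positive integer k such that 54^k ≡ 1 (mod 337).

24

Since 54 ∈ (Z/337Z)^×, its order divides φ(337) = 337 − 1 = 336 = 2^4 · 3 · 7.
Divisors of 336: 1, 2, 3, 4, 6, 7, 8, 12, 14, 16, 21, 24, 28, 42, 48, 56, 84, 112, 168, 336.
Test each divisor d:
54^1 ≡ 54 (mod 337)
54^2 ≡ 220 (mod 337)
54^3 ≡ 85 (mod 337)
54^4 ≡ 209 (mod 337)
54^6 ≡ 148 (mod 337)
54^7 ≡ 241 (mod 337)
54^8 ≡ 208 (mod 337)
54^12 ≡ 336 (mod 337)
54^14 ≡ 117 (mod 337)
54^16 ≡ 128 (mod 337)
54^21 ≡ 226 (mod 337)
54^24 ≡ 1 (mod 337) ✓
So ord_337(54) = 24.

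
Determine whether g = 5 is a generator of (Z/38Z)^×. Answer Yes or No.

No

φ(38) = φ(2)·φ(19) = 1·18 = 18 = 2 · 3^2.
An element g generates (Z/38Z)^× iff g^(18/q) ≢ 1 (mod 38) for each prime q ∈ {2, 3}.
5^9 ≡ 1 (mod 38)  [q = 2: ≡ 1 ✗]
5^6 ≡ 7 (mod 38)  [q = 3: ≢ 1 ✓]
5^9 ≡ 1 shows ord(5) | 9, strictly less than φ(38); not a primitive root.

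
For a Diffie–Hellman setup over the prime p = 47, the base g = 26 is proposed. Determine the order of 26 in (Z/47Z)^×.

The order of 26 must divide φ(47) = 47 − 1 = 46 = 2 · 23.
Divisors of 46: 1, 2, 23, 46.
Check 26^d mod 47 for each divisor in increasing order:
26^1 ≡ 26
26^2 ≡ 18
26^23 ≡ 46
26^46 ≡ 1
Hence ord(26) = 46.

46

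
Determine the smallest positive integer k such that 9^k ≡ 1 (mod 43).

21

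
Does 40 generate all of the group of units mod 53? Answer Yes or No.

No

φ(53) = 53 − 1 = 52 = 2^2 · 13.
Test 40^(52/q) mod 53 for each prime factor q of 52:
40^26 ≡ 1 (mod 53)  [q = 2: ≡ 1 ✗]
40^4 ≡ 47 (mod 53)  [q = 13: ≢ 1 ✓]
40^26 ≡ 1 shows ord(40) | 26, strictly less than φ(53); not a primitive root.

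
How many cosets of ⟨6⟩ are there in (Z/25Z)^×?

4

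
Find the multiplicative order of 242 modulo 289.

By Lagrange's theorem, ord_289(242) divides φ(289) = φ(17^2) = 17·(17−1) = 272 = 2^4 · 17.
Divisors of 272: 1, 2, 4, 8, 16, 17, 34, 68, 136, 272.
Check 242^d mod 289 for each divisor in increasing order:
242^1 ≡ 242 (mod 289)
242^2 ≡ 186 (mod 289)
242^4 ≡ 205 (mod 289)
242^8 ≡ 120 (mod 289)
242^16 ≡ 239 (mod 289)
242^17 ≡ 38 (mod 289)
242^34 ≡ 288 (mod 289)
242^68 ≡ 1 (mod 289) ✓
Therefore the multiplicative order of 242 modulo 289 is 68.

68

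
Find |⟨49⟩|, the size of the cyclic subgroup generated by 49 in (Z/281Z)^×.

10

By Lagrange's theorem, ord_281(49) divides φ(281) = 281 − 1 = 280 = 2^3 · 5 · 7.
Divisors of 280: 1, 2, 4, 5, 7, 8, 10, 14, 20, 28, 35, 40, 56, 70, 140, 280.
Test each divisor d:
49^1 ≡ 49 (mod 281)
49^2 ≡ 153 (mod 281)
49^4 ≡ 86 (mod 281)
49^5 ≡ 280 (mod 281)
49^7 ≡ 128 (mod 281)
49^8 ≡ 90 (mod 281)
49^10 ≡ 1 (mod 281) ✓
Therefore the multiplicative order of 49 modulo 281 is 10.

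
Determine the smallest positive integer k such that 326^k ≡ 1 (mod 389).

97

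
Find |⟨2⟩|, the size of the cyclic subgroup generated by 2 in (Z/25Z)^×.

20

Since 2 ∈ (Z/25Z)^×, its order divides φ(25) = φ(5^2) = 5·(5−1) = 20 = 2^2 · 5.
Divisors of 20: 1, 2, 4, 5, 10, 20.
Check 2^d mod 25 for each divisor in increasing order:
2^1 ≡ 2
2^2 ≡ 4
2^4 ≡ 16
2^5 ≡ 7
2^10 ≡ 24
2^20 ≡ 1
Hence ord(2) = 20.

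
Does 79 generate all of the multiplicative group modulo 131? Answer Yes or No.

No

φ(131) = 131 − 1 = 130 = 2 · 5 · 13.
79 is a primitive root mod 131 iff 79^(φ(131)/q) ≢ 1 for every prime q | φ(131), i.e. q ∈ {2, 5, 13}.
79^65 ≡ 130 (mod 131)  [q = 2: ≢ 1 ✓]
79^26 ≡ 1 (mod 131)  [q = 5: ≡ 1 ✗]
79^10 ≡ 99 (mod 131)  [q = 13: ≢ 1 ✓]
79^26 ≡ 1 shows ord(79) | 26, strictly less than φ(131); not a primitive root.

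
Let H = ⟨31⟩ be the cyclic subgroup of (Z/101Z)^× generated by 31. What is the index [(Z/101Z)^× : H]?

4

The order of 31 must divide φ(101) = 101 − 1 = 100 = 2^2 · 5^2.
Divisors of 100: 1, 2, 4, 5, 10, 20, 25, 50, 100.
Compute 31^d (mod 101) for the divisors d until we hit 1:
31^1 ≡ 31 (mod 101)
31^2 ≡ 52 (mod 101)
31^4 ≡ 78 (mod 101)
31^5 ≡ 95 (mod 101)
31^10 ≡ 36 (mod 101)
31^20 ≡ 84 (mod 101)
31^25 ≡ 1 (mod 101) ✓
The order of 31 is 25, so the subgroup it generates has 25 elements.
[(Z/101Z)^× : ⟨31⟩] = 100/25 = 4.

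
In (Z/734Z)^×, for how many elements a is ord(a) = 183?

φ(734) = φ(2)·φ(367) = 1·366 = 366 = 2 · 3 · 61.
In a cyclic group of order 366, there are φ(d) elements of order d for each divisor d of 366, and zero for non-divisors.
183 = 3 · 61 divides 366, and φ(183) = 120.

120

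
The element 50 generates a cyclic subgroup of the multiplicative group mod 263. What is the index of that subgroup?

Since 50 ∈ (Z/263Z)^×, its order divides φ(263) = 263 − 1 = 262 = 2 · 131.
Divisors of 262: 1, 2, 131, 262.
Evaluate successive powers at the divisors of 262:
50^1 ≡ 50
50^2 ≡ 133
50^131 ≡ 1
So ord_263(50) = 131, hence |⟨50⟩| = 131.
[(Z/263Z)^× : ⟨50⟩] = 262/131 = 2.

2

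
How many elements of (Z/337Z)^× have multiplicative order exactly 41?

0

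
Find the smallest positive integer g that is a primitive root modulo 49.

3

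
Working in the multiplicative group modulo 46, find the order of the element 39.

By Lagrange's theorem, ord_46(39) divides φ(46) = φ(2)·φ(23) = 1·22 = 22 = 2 · 11.
Divisors of 22: 1, 2, 11, 22.
Compute 39^d (mod 46) for the divisors d until we hit 1:
39^1 ≡ 39
39^2 ≡ 3
39^11 ≡ 1
So ord_46(39) = 11.

11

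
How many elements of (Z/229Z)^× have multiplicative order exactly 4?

2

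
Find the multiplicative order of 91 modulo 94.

Since 91 ∈ (Z/94Z)^×, its order divides φ(94) = φ(2)·φ(47) = 1·46 = 46 = 2 · 23.
Divisors of 46: 1, 2, 23, 46.
Check 91^d mod 94 for each divisor in increasing order:
91^1 ≡ 91 (mod 94)
91^2 ≡ 9 (mod 94)
91^23 ≡ 93 (mod 94)
91^46 ≡ 1 (mod 94) ✓
Hence ord(91) = 46.

46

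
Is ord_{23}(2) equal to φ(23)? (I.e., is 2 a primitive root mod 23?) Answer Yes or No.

No

φ(23) = 23 − 1 = 22 = 2 · 11.
2 is a primitive root mod 23 iff 2^(φ(23)/q) ≢ 1 for every prime q | φ(23), i.e. q ∈ {2, 11}.
2^11 ≡ 1 (mod 23)  [q = 2: ≡ 1 ✗]
2^2 ≡ 4 (mod 23)  [q = 11: ≢ 1 ✓]
2^11 ≡ 1 shows ord(2) | 11, strictly less than φ(23); not a primitive root.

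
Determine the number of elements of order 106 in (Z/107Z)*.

52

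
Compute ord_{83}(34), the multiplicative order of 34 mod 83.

82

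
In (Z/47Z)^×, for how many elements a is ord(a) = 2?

φ(47) = 47 − 1 = 46 = 2 · 23.
(Z/47Z)^× is cyclic (|G| = 46); a cyclic group of order m has exactly φ(d) elements of each order d | m, and none otherwise.
2 | 46, and φ(2) = 2 − 1 = 1.

1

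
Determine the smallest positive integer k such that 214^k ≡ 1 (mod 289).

16

Since 214 ∈ (Z/289Z)^×, its order divides φ(289) = φ(17^2) = 17·(17−1) = 272 = 2^4 · 17.
Divisors of 272: 1, 2, 4, 8, 16, 17, 34, 68, 136, 272.
Evaluate successive powers at the divisors of 272:
214^1 ≡ 214 (mod 289)
214^2 ≡ 134 (mod 289)
214^4 ≡ 38 (mod 289)
214^8 ≡ 288 (mod 289)
214^16 ≡ 1 (mod 289) ✓
Hence ord(214) = 16.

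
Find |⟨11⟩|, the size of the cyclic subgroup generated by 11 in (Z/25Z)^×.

5

By Lagrange's theorem, ord_25(11) divides φ(25) = φ(5^2) = 5·(5−1) = 20 = 2^2 · 5.
Divisors of 20: 1, 2, 4, 5, 10, 20.
Evaluate successive powers at the divisors of 20:
11^1 ≡ 11
11^2 ≡ 21
11^4 ≡ 16
11^5 ≡ 1
The smallest such exponent is 5, so the order of 11 is 5.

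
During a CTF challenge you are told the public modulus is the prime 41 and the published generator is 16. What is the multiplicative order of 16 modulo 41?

5

The order of 16 must divide φ(41) = 41 − 1 = 40 = 2^3 · 5.
Divisors of 40: 1, 2, 4, 5, 8, 10, 20, 40.
Evaluate successive powers at the divisors of 40:
16^1 ≡ 16
16^2 ≡ 10
16^4 ≡ 18
16^5 ≡ 1
The smallest such exponent is 5, so the order of 16 is 5.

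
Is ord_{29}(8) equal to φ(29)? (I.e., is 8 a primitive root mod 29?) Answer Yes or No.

Yes

φ(29) = 29 − 1 = 28 = 2^2 · 7.
An element g generates (Z/29Z)^× iff g^(28/q) ≢ 1 (mod 29) for each prime q ∈ {2, 7}.
8^14 ≡ 28 (mod 29)  [q = 2: ≢ 1 ✓]
8^4 ≡ 7 (mod 29)  [q = 7: ≢ 1 ✓]
All checks pass, so 8 has order 28 and is a primitive root modulo 29.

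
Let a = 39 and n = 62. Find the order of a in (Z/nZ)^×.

ord(39) | φ(62) = φ(2)·φ(31) = 1·30 = 30 = 2 · 3 · 5.
Divisors of 30: 1, 2, 3, 5, 6, 10, 15, 30.
Compute 39^d (mod 62) for the divisors d until we hit 1:
39^1 ≡ 39 (mod 62)
39^2 ≡ 33 (mod 62)
39^3 ≡ 47 (mod 62)
39^5 ≡ 1 (mod 62) ✓
Therefore the multiplicative order of 39 modulo 62 is 5.

5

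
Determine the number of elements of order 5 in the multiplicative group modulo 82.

4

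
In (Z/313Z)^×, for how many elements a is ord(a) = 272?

0

φ(313) = 313 − 1 = 312 = 2^3 · 3 · 13.
(Z/313Z)^× is cyclic (|G| = 312); a cyclic group of order m has exactly φ(d) elements of each order d | m, and none otherwise.
Since 272 ∤ 312, the count is 0.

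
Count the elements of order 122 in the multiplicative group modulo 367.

φ(367) = 367 − 1 = 366 = 2 · 3 · 61.
(Z/367Z)^× is cyclic (|G| = 366); a cyclic group of order m has exactly φ(d) elements of each order d | m, and none otherwise.
122 = 2 · 61 divides 366, and φ(122) = 60.

60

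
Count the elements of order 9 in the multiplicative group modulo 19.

6

φ(19) = 19 − 1 = 18 = 2 · 3^2.
In a cyclic group of order 18, there are φ(d) elements of order d for each divisor d of 18, and zero for non-divisors.
9 = 3^2 divides 18, and φ(9) = 6.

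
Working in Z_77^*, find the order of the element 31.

ord(31) | φ(77) = φ(7·11) = (7−1)·(11−1) = 6·10 = 60 = 2^2 · 3 · 5.
Divisors of 60: 1, 2, 3, 4, 5, 6, 10, 12, 15, 20, 30, 60.
Check 31^d mod 77 for each divisor in increasing order:
31^1 ≡ 31
31^2 ≡ 37
31^3 ≡ 69
31^4 ≡ 60
31^5 ≡ 12
31^6 ≡ 64
31^10 ≡ 67
31^12 ≡ 15
31^15 ≡ 34
31^20 ≡ 23
31^30 ≡ 1
So ord_77(31) = 30.

30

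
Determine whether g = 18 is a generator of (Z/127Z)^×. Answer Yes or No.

No

φ(127) = 127 − 1 = 126 = 2 · 3^2 · 7.
It suffices to check that the order of 18 is not a proper divisor of 126: compute 18^(126/q) for q ∈ {2, 3, 7}.
18^63 ≡ 1 (mod 127)  [q = 2: ≡ 1 ✗]
18^42 ≡ 19 (mod 127)  [q = 3: ≢ 1 ✓]
18^18 ≡ 2 (mod 127)  [q = 7: ≢ 1 ✓]
Since 18^63 ≡ 1, the order of 18 divides 63 < 126, so 18 is not a primitive root.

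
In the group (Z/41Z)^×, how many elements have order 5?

4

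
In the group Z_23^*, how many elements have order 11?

φ(23) = 23 − 1 = 22 = 2 · 11.
In a cyclic group of order 22, there are φ(d) elements of order d for each divisor d of 22, and zero for non-divisors.
11 | 22, and φ(11) = 11 − 1 = 10.

10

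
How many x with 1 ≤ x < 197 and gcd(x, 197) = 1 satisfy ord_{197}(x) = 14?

φ(197) = 197 − 1 = 196 = 2^2 · 7^2.
In a cyclic group of order 196, there are φ(d) elements of order d for each divisor d of 196, and zero for non-divisors.
14 = 2 · 7 divides 196, and φ(14) = 6.

6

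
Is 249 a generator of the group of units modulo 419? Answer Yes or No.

Yes

φ(419) = 419 − 1 = 418 = 2 · 11 · 19.
An element g generates (Z/419Z)^× iff g^(418/q) ≢ 1 (mod 419) for each prime q ∈ {2, 11, 19}.
249^209 ≡ 418 (mod 419)  [q = 2: ≢ 1 ✓]
249^38 ≡ 300 (mod 419)  [q = 11: ≢ 1 ✓]
249^22 ≡ 114 (mod 419)  [q = 19: ≢ 1 ✓]
None equal 1, so ord_419(249) = 418: 249 is a primitive root.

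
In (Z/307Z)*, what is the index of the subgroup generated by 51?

The order of 51 must divide φ(307) = 307 − 1 = 306 = 2 · 3^2 · 17.
Divisors of 306: 1, 2, 3, 6, 9, 17, 18, 34, 51, 102, 153, 306.
Test each divisor d:
51^1 ≡ 51
51^2 ≡ 145
51^3 ≡ 27
51^6 ≡ 115
51^9 ≡ 35
51^17 ≡ 18
51^18 ≡ 304
51^34 ≡ 17
51^51 ≡ 306
51^102 ≡ 1
So ord_307(51) = 102, hence |⟨51⟩| = 102.
[(Z/307Z)^× : ⟨51⟩] = 306/102 = 3.

3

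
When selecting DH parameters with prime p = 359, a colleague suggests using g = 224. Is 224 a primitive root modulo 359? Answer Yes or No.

φ(359) = 359 − 1 = 358 = 2 · 179.
An element g generates (Z/359Z)^× iff g^(358/q) ≢ 1 (mod 359) for each prime q ∈ {2, 179}.
224^179 ≡ 358 (mod 359)  [q = 2: ≢ 1 ✓]
224^2 ≡ 275 (mod 359)  [q = 179: ≢ 1 ✓]
Every test exponent gives a nontrivial residue, hence 224 generates the full group.

Yes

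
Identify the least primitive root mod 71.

φ(71) = 71 − 1 = 70 = 2 · 5 · 7.
Test candidates g = 2, 3, … against the prime factors q ∈ {2, 5, 7} of φ(71): g is a generator iff g^(70/q) ≢ 1 for every such q.
g = 2: 2^35 ≡ 1 — hits 1, so not a primitive root.
g = 3: 3^35 ≡ 1 — hits 1, so not a primitive root.
g = 4: 4^35 ≡ 1 — hits 1, so not a primitive root.
g = 5: 5^35 ≡ 1 — hits 1, so not a primitive root.
g = 6: 6^35 ≡ 1 — hits 1, so not a primitive root.
g = 7: 7^35 ≡ 70; 7^14 ≡ 54; 7^10 ≡ 45 — none is 1, so 7 is a primitive root.
Hence the least primitive root of 71 is 7.

7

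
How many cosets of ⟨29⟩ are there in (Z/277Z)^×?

Since 29 ∈ (Z/277Z)^×, its order divides φ(277) = 277 − 1 = 276 = 2^2 · 3 · 23.
Divisors of 276: 1, 2, 3, 4, 6, 12, 23, 46, 69, 92, 138, 276.
Test each divisor d:
29^1 ≡ 29 (mod 277)
29^2 ≡ 10 (mod 277)
29^3 ≡ 13 (mod 277)
29^4 ≡ 100 (mod 277)
29^6 ≡ 169 (mod 277)
29^12 ≡ 30 (mod 277)
29^23 ≡ 117 (mod 277)
29^46 ≡ 116 (mod 277)
29^69 ≡ 276 (mod 277)
29^92 ≡ 160 (mod 277)
29^138 ≡ 1 (mod 277) ✓
So ord_277(29) = 138, hence |⟨29⟩| = 138.
[(Z/277Z)^× : ⟨29⟩] = 276/138 = 2.

2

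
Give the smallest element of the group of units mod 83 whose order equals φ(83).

2

φ(83) = 83 − 1 = 82 = 2 · 41.
Test candidates g = 2, 3, … against the prime factors q ∈ {2, 41} of φ(83): g is a generator iff g^(82/q) ≢ 1 for every such q.
g = 2: 2^41 ≡ 82; 2^2 ≡ 4 — none is 1, so 2 is a primitive root.
Hence the least primitive root of 83 is 2.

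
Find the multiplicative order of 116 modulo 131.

130

The order of 116 must divide φ(131) = 131 − 1 = 130 = 2 · 5 · 13.
Divisors of 130: 1, 2, 5, 10, 13, 26, 65, 130.
Evaluate successive powers at the divisors of 130:
116^1 ≡ 116 (mod 131)
116^2 ≡ 94 (mod 131)
116^5 ≡ 32 (mod 131)
116^10 ≡ 107 (mod 131)
116^13 ≡ 42 (mod 131)
116^26 ≡ 61 (mod 131)
116^65 ≡ 130 (mod 131)
116^130 ≡ 1 (mod 131) ✓
So ord_131(116) = 130.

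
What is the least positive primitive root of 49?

3

φ(49) = φ(7^2) = 7·(7−1) = 42 = 2 · 3 · 7.
g is a primitive root iff g^(42/q) ≢ 1 (mod 49) for each prime q ∈ {2, 3, 7}.
g = 2: 2^21 ≡ 1 — hits 1, so not a primitive root.
g = 3: 3^21 ≡ 48; 3^14 ≡ 30; 3^6 ≡ 43 — none is 1, so 3 is a primitive root.
So 3 is the smallest generator of (Z/49Z)^×.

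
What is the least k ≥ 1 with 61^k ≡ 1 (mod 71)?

The order of 61 must divide φ(71) = 71 − 1 = 70 = 2 · 5 · 7.
Divisors of 70: 1, 2, 5, 7, 10, 14, 35, 70.
Check 61^d mod 71 for each divisor in increasing order:
61^1 ≡ 61
61^2 ≡ 29
61^5 ≡ 39
61^7 ≡ 66
61^10 ≡ 30
61^14 ≡ 25
61^35 ≡ 70
61^70 ≡ 1
Hence ord(61) = 70.

70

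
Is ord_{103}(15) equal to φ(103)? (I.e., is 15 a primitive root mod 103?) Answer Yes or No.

No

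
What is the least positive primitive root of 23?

5

φ(23) = 23 − 1 = 22 = 2 · 11.
Test candidates g = 2, 3, … against the prime factors q ∈ {2, 11} of φ(23): g is a generator iff g^(22/q) ≢ 1 for every such q.
g = 2: 2^11 ≡ 1 — hits 1, so not a primitive root.
g = 3: 3^11 ≡ 1 — hits 1, so not a primitive root.
g = 4: 4^11 ≡ 1 — hits 1, so not a primitive root.
g = 5: 5^11 ≡ 22; 5^2 ≡ 2 — none is 1, so 5 is a primitive root.
The smallest primitive root modulo 23 is 5.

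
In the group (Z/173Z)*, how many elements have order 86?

φ(173) = 173 − 1 = 172 = 2^2 · 43.
In a cyclic group of order 172, there are φ(d) elements of order d for each divisor d of 172, and zero for non-divisors.
86 = 2 · 43 divides 172, and φ(86) = 42.

42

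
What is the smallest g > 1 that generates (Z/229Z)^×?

6

φ(229) = 229 − 1 = 228 = 2^2 · 3 · 19.
Test candidates g = 2, 3, … against the prime factors q ∈ {2, 3, 19} of φ(229): g is a generator iff g^(228/q) ≢ 1 for every such q.
g = 2: 2^114 ≡ 228; 2^76 ≡ 1 — hits 1, so not a primitive root.
g = 3: 3^114 ≡ 1 — hits 1, so not a primitive root.
g = 4: 4^114 ≡ 1 — hits 1, so not a primitive root.
g = 5: 5^114 ≡ 1 — hits 1, so not a primitive root.
g = 6: 6^114 ≡ 228; 6^76 ≡ 134; 6^12 ≡ 165 — none is 1, so 6 is a primitive root.
The smallest primitive root modulo 229 is 6.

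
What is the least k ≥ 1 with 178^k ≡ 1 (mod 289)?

136

By Lagrange's theorem, ord_289(178) divides φ(289) = φ(17^2) = 17·(17−1) = 272 = 2^4 · 17.
Divisors of 272: 1, 2, 4, 8, 16, 17, 34, 68, 136, 272.
Evaluate successive powers at the divisors of 272:
178^1 ≡ 178 (mod 289)
178^2 ≡ 183 (mod 289)
178^4 ≡ 254 (mod 289)
178^8 ≡ 69 (mod 289)
178^16 ≡ 137 (mod 289)
178^17 ≡ 110 (mod 289)
178^34 ≡ 251 (mod 289)
178^68 ≡ 288 (mod 289)
178^136 ≡ 1 (mod 289) ✓
The smallest such exponent is 136, so the order of 178 is 136.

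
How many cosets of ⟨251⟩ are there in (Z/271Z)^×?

By Lagrange's theorem, ord_271(251) divides φ(271) = 271 − 1 = 270 = 2 · 3^3 · 5.
Divisors of 270: 1, 2, 3, 5, 6, 9, 10, 15, 18, 27, 30, 45, 54, 90, 135, 270.
Evaluate successive powers at the divisors of 270:
251^1 ≡ 251 (mod 271)
251^2 ≡ 129 (mod 271)
251^3 ≡ 130 (mod 271)
251^5 ≡ 239 (mod 271)
251^6 ≡ 98 (mod 271)
251^9 ≡ 3 (mod 271)
251^10 ≡ 211 (mod 271)
251^15 ≡ 23 (mod 271)
251^18 ≡ 9 (mod 271)
251^27 ≡ 27 (mod 271)
251^30 ≡ 258 (mod 271)
251^45 ≡ 243 (mod 271)
251^54 ≡ 187 (mod 271)
251^90 ≡ 242 (mod 271)
251^135 ≡ 270 (mod 271)
251^270 ≡ 1 (mod 271) ✓
Thus |⟨251⟩| = ord(251) = 270.
[(Z/271Z)^× : ⟨251⟩] = 270/270 = 1.

1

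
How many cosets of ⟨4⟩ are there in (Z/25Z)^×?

The order of 4 must divide φ(25) = φ(5^2) = 5·(5−1) = 20 = 2^2 · 5.
Divisors of 20: 1, 2, 4, 5, 10, 20.
Compute 4^d (mod 25) for the divisors d until we hit 1:
4^1 ≡ 4 (mod 25)
4^2 ≡ 16 (mod 25)
4^4 ≡ 6 (mod 25)
4^5 ≡ 24 (mod 25)
4^10 ≡ 1 (mod 25) ✓
Thus |⟨4⟩| = ord(4) = 10.
Index = |(Z/25Z)^×| / |⟨4⟩| = 20 / 10 = 2.

2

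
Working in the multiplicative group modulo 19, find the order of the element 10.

18

The order of 10 must divide φ(19) = 19 − 1 = 18 = 2 · 3^2.
Divisors of 18: 1, 2, 3, 6, 9, 18.
Check 10^d mod 19 for each divisor in increasing order:
10^1 ≡ 10 (mod 19)
10^2 ≡ 5 (mod 19)
10^3 ≡ 12 (mod 19)
10^6 ≡ 11 (mod 19)
10^9 ≡ 18 (mod 19)
10^18 ≡ 1 (mod 19) ✓
The smallest such exponent is 18, so the order of 10 is 18.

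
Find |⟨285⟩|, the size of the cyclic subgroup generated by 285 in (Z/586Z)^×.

292

ord(285) | φ(586) = φ(2)·φ(293) = 1·292 = 292 = 2^2 · 73.
Divisors of 292: 1, 2, 4, 73, 146, 292.
Check 285^d mod 586 for each divisor in increasing order:
285^1 ≡ 285
285^2 ≡ 357
285^4 ≡ 287
285^73 ≡ 431
285^146 ≡ 585
285^292 ≡ 1
Therefore the multiplicative order of 285 modulo 586 is 292.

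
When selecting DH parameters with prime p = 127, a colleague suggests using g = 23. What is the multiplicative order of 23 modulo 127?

Since 23 ∈ (Z/127Z)^×, its order divides φ(127) = 127 − 1 = 126 = 2 · 3^2 · 7.
Divisors of 126: 1, 2, 3, 6, 7, 9, 14, 18, 21, 42, 63, 126.
Evaluate successive powers at the divisors of 126:
23^1 ≡ 23 (mod 127)
23^2 ≡ 21 (mod 127)
23^3 ≡ 102 (mod 127)
23^6 ≡ 117 (mod 127)
23^7 ≡ 24 (mod 127)
23^9 ≡ 123 (mod 127)
23^14 ≡ 68 (mod 127)
23^18 ≡ 16 (mod 127)
23^21 ≡ 108 (mod 127)
23^42 ≡ 107 (mod 127)
23^63 ≡ 126 (mod 127)
23^126 ≡ 1 (mod 127) ✓
So ord_127(23) = 126.

126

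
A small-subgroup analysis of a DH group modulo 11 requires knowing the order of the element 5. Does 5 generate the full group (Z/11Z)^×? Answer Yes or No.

No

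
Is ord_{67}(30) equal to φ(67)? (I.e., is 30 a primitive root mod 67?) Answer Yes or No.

No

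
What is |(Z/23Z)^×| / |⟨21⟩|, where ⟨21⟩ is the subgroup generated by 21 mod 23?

1

Since 21 ∈ (Z/23Z)^×, its order divides φ(23) = 23 − 1 = 22 = 2 · 11.
Divisors of 22: 1, 2, 11, 22.
Evaluate successive powers at the divisors of 22:
21^1 ≡ 21 (mod 23)
21^2 ≡ 4 (mod 23)
21^11 ≡ 22 (mod 23)
21^22 ≡ 1 (mod 23) ✓
So ord_23(21) = 22, hence |⟨21⟩| = 22.
[(Z/23Z)^× : ⟨21⟩] = 22/22 = 1.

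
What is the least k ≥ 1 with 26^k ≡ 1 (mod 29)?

28

Since 26 ∈ (Z/29Z)^×, its order divides φ(29) = 29 − 1 = 28 = 2^2 · 7.
Divisors of 28: 1, 2, 4, 7, 14, 28.
Compute 26^d (mod 29) for the divisors d until we hit 1:
26^1 ≡ 26
26^2 ≡ 9
26^4 ≡ 23
26^7 ≡ 17
26^14 ≡ 28
26^28 ≡ 1
The smallest such exponent is 28, so the order of 26 is 28.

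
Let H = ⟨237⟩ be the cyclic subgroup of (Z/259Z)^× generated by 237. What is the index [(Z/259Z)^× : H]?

6

The order of 237 must divide φ(259) = φ(7·37) = (7−1)·(37−1) = 6·36 = 216 = 2^3 · 3^3.
Divisors of 216: 1, 2, 3, 4, 6, 8, 9, 12, 18, 24, 27, 36, 54, 72, 108, 216.
Check 237^d mod 259 for each divisor in increasing order:
237^1 ≡ 237
237^2 ≡ 225
237^3 ≡ 230
237^4 ≡ 120
237^6 ≡ 64
237^8 ≡ 155
237^9 ≡ 216
237^12 ≡ 211
237^18 ≡ 36
237^24 ≡ 232
237^27 ≡ 6
237^36 ≡ 1
Thus |⟨237⟩| = ord(237) = 36.
The index is φ(259) / ord(237) = 216 / 36 = 6.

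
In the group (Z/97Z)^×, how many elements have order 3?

2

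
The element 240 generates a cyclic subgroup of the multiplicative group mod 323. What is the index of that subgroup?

The order of 240 must divide φ(323) = φ(17·19) = (17−1)·(19−1) = 16·18 = 288 = 2^5 · 3^2.
Divisors of 288: 1, 2, 3, 4, 6, 8, 9, 12, 16, 18, 24, 32, 36, 48, 72, 96, 144, 288.
Check 240^d mod 323 for each divisor in increasing order:
240^1 ≡ 240
240^2 ≡ 106
240^3 ≡ 246
240^4 ≡ 254
240^6 ≡ 115
240^8 ≡ 239
240^9 ≡ 189
240^12 ≡ 305
240^16 ≡ 273
240^18 ≡ 191
240^24 ≡ 1
So ord_323(240) = 24, hence |⟨240⟩| = 24.
The index is φ(323) / ord(240) = 288 / 24 = 12.

12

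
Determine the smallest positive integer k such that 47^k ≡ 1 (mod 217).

The order of 47 must divide φ(217) = φ(7·31) = (7−1)·(31−1) = 6·30 = 180 = 2^2 · 3^2 · 5.
Divisors of 180: 1, 2, 3, 4, 5, 6, 9, 10, 12, 15, 18, 20, 30, 36, 45, 60, 90, 180.
Test each divisor d:
47^1 ≡ 47 (mod 217)
47^2 ≡ 39 (mod 217)
47^3 ≡ 97 (mod 217)
47^4 ≡ 2 (mod 217)
47^5 ≡ 94 (mod 217)
47^6 ≡ 78 (mod 217)
47^9 ≡ 188 (mod 217)
47^10 ≡ 156 (mod 217)
47^12 ≡ 8 (mod 217)
47^15 ≡ 125 (mod 217)
47^18 ≡ 190 (mod 217)
47^20 ≡ 32 (mod 217)
47^30 ≡ 1 (mod 217) ✓
So ord_217(47) = 30.

30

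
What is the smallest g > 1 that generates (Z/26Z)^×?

φ(26) = φ(2)·φ(13) = 1·12 = 12 = 2^2 · 3.
g is a primitive root iff g^(12/q) ≢ 1 (mod 26) for each prime q ∈ {2, 3}.
g = 2: gcd(2, 26) = 2 > 1, not a unit — skip.
g = 3: 3^6 ≡ 1 — hits 1, so not a primitive root.
g = 4: gcd(4, 26) = 2 > 1, not a unit — skip.
g = 5: 5^6 ≡ 25; 5^4 ≡ 1 — hits 1, so not a primitive root.
g = 6: gcd(6, 26) = 2 > 1, not a unit — skip.
g = 7: 7^6 ≡ 25; 7^4 ≡ 9 — none is 1, so 7 is a primitive root.
Hence the least primitive root of 26 is 7.

7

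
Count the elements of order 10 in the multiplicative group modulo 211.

4

φ(211) = 211 − 1 = 210 = 2 · 3 · 5 · 7.
Since (Z/211Z)^× is cyclic of order 210, the number of elements of order d is φ(d) when d | 210 and 0 otherwise.
10 = 2 · 5 divides 210, and φ(10) = 4.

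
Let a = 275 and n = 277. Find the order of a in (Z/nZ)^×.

92

By Lagrange's theorem, ord_277(275) divides φ(277) = 277 − 1 = 276 = 2^2 · 3 · 23.
Divisors of 276: 1, 2, 3, 4, 6, 12, 23, 46, 69, 92, 138, 276.
Check 275^d mod 277 for each divisor in increasing order:
275^1 ≡ 275 (mod 277)
275^2 ≡ 4 (mod 277)
275^3 ≡ 269 (mod 277)
275^4 ≡ 16 (mod 277)
275^6 ≡ 64 (mod 277)
275^12 ≡ 218 (mod 277)
275^23 ≡ 60 (mod 277)
275^46 ≡ 276 (mod 277)
275^69 ≡ 217 (mod 277)
275^92 ≡ 1 (mod 277) ✓
Therefore the multiplicative order of 275 modulo 277 is 92.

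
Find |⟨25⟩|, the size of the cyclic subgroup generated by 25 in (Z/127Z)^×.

21

The order of 25 must divide φ(127) = 127 − 1 = 126 = 2 · 3^2 · 7.
Divisors of 126: 1, 2, 3, 6, 7, 9, 14, 18, 21, 42, 63, 126.
Evaluate successive powers at the divisors of 126:
25^1 ≡ 25 (mod 127)
25^2 ≡ 117 (mod 127)
25^3 ≡ 4 (mod 127)
25^6 ≡ 16 (mod 127)
25^7 ≡ 19 (mod 127)
25^9 ≡ 64 (mod 127)
25^14 ≡ 107 (mod 127)
25^18 ≡ 32 (mod 127)
25^21 ≡ 1 (mod 127) ✓
Hence ord(25) = 21.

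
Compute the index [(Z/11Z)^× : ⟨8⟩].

1

ord(8) | φ(11) = 11 − 1 = 10 = 2 · 5.
Divisors of 10: 1, 2, 5, 10.
Check 8^d mod 11 for each divisor in increasing order:
8^1 ≡ 8 (mod 11)
8^2 ≡ 9 (mod 11)
8^5 ≡ 10 (mod 11)
8^10 ≡ 1 (mod 11) ✓
So ord_11(8) = 10, hence |⟨8⟩| = 10.
The index is φ(11) / ord(8) = 10 / 10 = 1.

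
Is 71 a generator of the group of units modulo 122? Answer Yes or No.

φ(122) = φ(2)·φ(61) = 1·60 = 60 = 2^2 · 3 · 5.
It suffices to check that the order of 71 is not a proper divisor of 60: compute 71^(60/q) for q ∈ {2, 3, 5}.
71^30 ≡ 121 (mod 122)  [q = 2: ≢ 1 ✓]
71^20 ≡ 13 (mod 122)  [q = 3: ≢ 1 ✓]
71^12 ≡ 119 (mod 122)  [q = 5: ≢ 1 ✓]
All checks pass, so 71 has order 60 and is a primitive root modulo 122.

Yes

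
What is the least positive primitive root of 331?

φ(331) = 331 − 1 = 330 = 2 · 3 · 5 · 11.
g is a primitive root iff g^(330/q) ≢ 1 (mod 331) for each prime q ∈ {2, 3, 5, 11}.
g = 2: 2^165 ≡ 330; 2^110 ≡ 299; 2^66 ≡ 64; 2^30 ≡ 1 — hits 1, so not a primitive root.
g = 3: 3^165 ≡ 330; 3^110 ≡ 299; 3^66 ≡ 64; 3^30 ≡ 270 — none is 1, so 3 is a primitive root.
So 3 is the smallest generator of (Z/331Z)^×.

3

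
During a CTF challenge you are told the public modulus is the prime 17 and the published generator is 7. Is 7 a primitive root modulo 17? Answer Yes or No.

φ(17) = 17 − 1 = 16 = 2^4.
7 is a primitive root mod 17 iff 7^(φ(17)/q) ≢ 1 for every prime q | φ(17), i.e. q ∈ {2}.
7^8 ≡ 16 (mod 17)  [q = 2: ≢ 1 ✓]
Every test exponent gives a nontrivial residue, hence 7 generates the full group.

Yes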